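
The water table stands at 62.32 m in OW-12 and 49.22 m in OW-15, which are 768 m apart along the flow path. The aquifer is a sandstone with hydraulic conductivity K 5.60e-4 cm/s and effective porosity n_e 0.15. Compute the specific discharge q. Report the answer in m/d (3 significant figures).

0.00825 m/d

Hydraulic gradient i = (62.32 − 49.22) / 768 = 13.10 / 768 = 0.01706
K = 5.60e-4 cm/s × 864 = 0.4838 m/d
Darcy flux q = K·i = 0.4838 × 0.01706 = 0.008253 m/d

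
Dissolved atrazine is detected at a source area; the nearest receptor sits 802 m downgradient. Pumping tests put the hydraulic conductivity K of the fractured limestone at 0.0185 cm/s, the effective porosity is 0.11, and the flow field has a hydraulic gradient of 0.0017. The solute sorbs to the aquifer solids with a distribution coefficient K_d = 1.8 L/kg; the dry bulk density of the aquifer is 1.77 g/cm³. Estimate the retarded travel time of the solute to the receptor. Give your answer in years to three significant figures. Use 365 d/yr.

267 years

K = 0.0185 cm/s × 864 = 15.98 m/d
Darcy flux q = K·i = 15.98 × 0.0017 = 0.02717 m/d
v_s = q/n_e = 0.02717/0.11 = 0.2470 m/d
Retardation R = 1 + ρ_b·K_d/n = 1 + 1.77×1.8/0.11 = 29.96
Contaminant velocity v_c = v/R = 0.2470/29.96 = 0.008244 m/d
t = L/v_c = 802/0.008244 = 97280 d
   = 97280/365 = 267 yr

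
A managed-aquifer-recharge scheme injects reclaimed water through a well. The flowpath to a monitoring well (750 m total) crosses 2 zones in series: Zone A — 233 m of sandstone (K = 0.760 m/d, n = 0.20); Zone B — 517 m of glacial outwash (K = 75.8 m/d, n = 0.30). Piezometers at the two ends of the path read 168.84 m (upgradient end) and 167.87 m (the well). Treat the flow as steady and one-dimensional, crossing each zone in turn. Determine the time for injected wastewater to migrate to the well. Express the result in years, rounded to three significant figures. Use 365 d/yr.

Total head drop ΔH = 168.84 − 167.87 = 0.97 m
Steady 1-D flow in series ⇒ the Darcy flux q is identical in every zone and the zone head losses add (resistances L/K in series).
Σ(L/K) = 233/0.760 + 517/75.8 = 306.6 + 6.821 = 313.4 d
q = ΔH / Σ(L/K) = 0.97 / 313.4 = 0.003095 m/d (same in every zone)
Zone A: v = q/n = 0.003095/0.20 = 0.01548 m/d → t_A = 233/0.01548 = 15060 d
Zone B: v = q/n = 0.003095/0.30 = 0.01032 m/d → t_B = 517/0.01032 = 50110 d
Total t = 15060 + 50110 = 65170 d
   = 65170 / 365 = 179 yr

179 years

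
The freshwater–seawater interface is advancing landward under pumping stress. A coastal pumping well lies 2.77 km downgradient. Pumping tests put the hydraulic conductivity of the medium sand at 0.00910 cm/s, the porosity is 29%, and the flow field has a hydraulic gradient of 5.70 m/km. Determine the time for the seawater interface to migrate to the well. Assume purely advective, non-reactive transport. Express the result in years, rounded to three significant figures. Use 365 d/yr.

K = 0.00910 cm/s × 864 = 7.862 m/d
Specific discharge q = 7.862 × 0.0057 = 0.04482 m/d
v_s = q/n_e = 0.04482/0.29 = 0.1545 m/d
L = 2.77 km = 2770 m
t = L / v = 2770 / 0.1545 = 17920 d
   = 17920 / 365 = 49.1 yr

49.1 years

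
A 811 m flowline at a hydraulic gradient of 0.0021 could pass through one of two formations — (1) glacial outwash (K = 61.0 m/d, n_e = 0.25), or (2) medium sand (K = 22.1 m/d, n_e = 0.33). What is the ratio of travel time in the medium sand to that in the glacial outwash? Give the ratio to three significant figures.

3.64

Unit 1 (glacial outwash): v = 61.0×0.0021/0.25 = 0.5124 m/d, t = 811/0.5124 = 1583 d
Unit 2 (medium sand): v = 22.1×0.0021/0.33 = 0.1406 m/d, t = 811/0.1406 = 5767 d
t(medium sand) / t(glacial outwash) = 5767/1583 = 3.64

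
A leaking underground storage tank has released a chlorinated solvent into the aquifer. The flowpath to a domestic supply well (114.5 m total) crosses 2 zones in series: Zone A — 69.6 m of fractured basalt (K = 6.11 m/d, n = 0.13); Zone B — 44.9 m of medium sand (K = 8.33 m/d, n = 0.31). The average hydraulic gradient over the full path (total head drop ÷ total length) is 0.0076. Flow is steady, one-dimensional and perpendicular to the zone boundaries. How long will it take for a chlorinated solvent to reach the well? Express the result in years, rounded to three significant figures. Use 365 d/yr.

1.21 years

For zones in series the flux q is common to all zones; the equivalent conductivity is the harmonic (thickness-weighted) mean, K_eq = L_total / Σ(L_j/K_j).
Σ(L/K) = 69.6/6.11 + 44.9/8.33 = 11.39 + 5.390 = 16.78 d
K_eq = L_total / Σ(L/K) = 114.5 / 16.78 = 6.823 m/d
q = K_eq · i = 6.823 × 0.0076 = 0.05186 m/d (same in every zone)
Zone A: v = q/n = 0.05186/0.13 = 0.3989 m/d → t_A = 69.6/0.3989 = 174.5 d
Zone B: v = q/n = 0.05186/0.31 = 0.1673 m/d → t_B = 44.9/0.1673 = 268.4 d
Total t = 174.5 + 268.4 = 442.9 d
   = 442.9 / 365 = 1.21 yr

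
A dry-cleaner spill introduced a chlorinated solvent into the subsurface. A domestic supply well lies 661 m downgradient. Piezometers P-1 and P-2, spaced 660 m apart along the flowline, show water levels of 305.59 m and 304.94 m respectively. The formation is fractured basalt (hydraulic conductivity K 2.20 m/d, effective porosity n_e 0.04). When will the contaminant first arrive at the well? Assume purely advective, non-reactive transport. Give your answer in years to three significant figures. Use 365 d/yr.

33.4 years

Hydraulic gradient i = (305.59 − 304.94) / 660 = 0.65 / 660 = 9.848e-4
Darcy flux q = K·i = 2.20 × 9.848e-4 = 0.002167 m/d
Average linear velocity = 0.002167 / 0.04 = 0.05417 m/d
t = L / v = 661 / 0.05417 = 12200 d
   = 12200 / 365 = 33.4 yr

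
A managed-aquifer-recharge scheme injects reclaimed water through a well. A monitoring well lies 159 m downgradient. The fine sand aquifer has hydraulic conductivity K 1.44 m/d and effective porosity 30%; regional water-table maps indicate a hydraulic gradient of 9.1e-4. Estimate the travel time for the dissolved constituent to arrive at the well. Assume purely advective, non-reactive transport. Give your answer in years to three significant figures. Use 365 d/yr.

99.7 years

Darcy flux q = K·i = 1.44 × 9.1e-4 = 0.001310 m/d
v_s = q/n_e = 0.001310/0.30 = 0.004368 m/d
t = L / v = 159 / 0.004368 = 36400 d
   = 36400 / 365 = 99.7 yr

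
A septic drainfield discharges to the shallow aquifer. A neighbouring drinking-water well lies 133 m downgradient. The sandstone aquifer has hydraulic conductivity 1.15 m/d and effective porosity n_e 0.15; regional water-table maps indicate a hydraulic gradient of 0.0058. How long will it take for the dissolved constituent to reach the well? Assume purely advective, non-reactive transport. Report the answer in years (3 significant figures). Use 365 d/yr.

8.19 years

Specific discharge q = 1.15 × 0.0058 = 0.006670 m/d
v_s = q/n_e = 0.006670/0.15 = 0.04447 m/d
t = L / v = 133 / 0.04447 = 2991 d
   = 2991 / 365 = 8.19 yr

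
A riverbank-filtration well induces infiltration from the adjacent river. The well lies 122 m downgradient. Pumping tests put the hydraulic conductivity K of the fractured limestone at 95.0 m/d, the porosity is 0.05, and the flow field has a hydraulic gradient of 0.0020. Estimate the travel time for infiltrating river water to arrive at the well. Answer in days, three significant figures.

Specific discharge q = 95.0 × 0.0020 = 0.1900 m/d
v_s = q/n_e = 0.1900/0.05 = 3.800 m/d
t = L / v = 122 / 3.800 = 32.11 d

32.1 days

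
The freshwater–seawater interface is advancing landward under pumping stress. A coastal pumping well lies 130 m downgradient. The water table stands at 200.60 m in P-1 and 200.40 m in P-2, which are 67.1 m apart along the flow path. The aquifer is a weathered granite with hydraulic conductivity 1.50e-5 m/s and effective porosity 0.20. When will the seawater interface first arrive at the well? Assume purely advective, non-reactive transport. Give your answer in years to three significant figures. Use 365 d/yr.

Hydraulic gradient i = (200.60 − 200.40) / 67.1 = 0.20 / 67.1 = 0.002981
K = 1.50e-5 m/s × 86400 s/d = 1.296 m/d
q = Ki = 1.296 × 0.002981 = 0.003863 m/d
v_s = q/n_e = 0.003863/0.20 = 0.01931 m/d
t = L / v = 130 / 0.01931 = 6731 d
   = 6731 / 365 = 18.4 yr

18.4 years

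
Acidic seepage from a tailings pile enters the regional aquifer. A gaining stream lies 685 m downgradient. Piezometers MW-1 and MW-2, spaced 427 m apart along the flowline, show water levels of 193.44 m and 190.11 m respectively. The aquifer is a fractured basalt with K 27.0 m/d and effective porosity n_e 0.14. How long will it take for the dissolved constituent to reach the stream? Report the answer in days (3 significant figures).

455 days

Hydraulic gradient i = (193.44 − 190.11) / 427 = 3.33 / 427 = 0.007799
Specific discharge q = 27.0 × 0.007799 = 0.2106 m/d
Average linear velocity = 0.2106 / 0.14 = 1.504 m/d
t = L / v = 685 / 1.504 = 455.4 d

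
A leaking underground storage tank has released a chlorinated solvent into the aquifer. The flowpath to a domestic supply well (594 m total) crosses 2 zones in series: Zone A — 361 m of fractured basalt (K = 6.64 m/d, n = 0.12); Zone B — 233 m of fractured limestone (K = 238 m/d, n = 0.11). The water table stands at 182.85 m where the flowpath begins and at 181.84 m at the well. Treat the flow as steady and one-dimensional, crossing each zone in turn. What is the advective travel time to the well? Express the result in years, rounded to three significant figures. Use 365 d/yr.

Total head drop ΔH = 182.85 − 181.84 = 1.01 m
Steady 1-D flow in series ⇒ the Darcy flux q is identical in every zone and the zone head losses add (resistances L/K in series).
Σ(L/K) = 361/6.64 + 233/238 = 54.37 + 0.9790 = 55.35 d
q = ΔH / Σ(L/K) = 1.01 / 55.35 = 0.01825 m/d (same in every zone)
Zone A: v = q/n = 0.01825/0.12 = 0.1521 m/d → t_A = 361/0.1521 = 2374 d
Zone B: v = q/n = 0.01825/0.11 = 0.1659 m/d → t_B = 233/0.1659 = 1404 d
Total t = 2374 + 1404 = 3778 d
   = 3778 / 365 = 10.4 yr

10.4 years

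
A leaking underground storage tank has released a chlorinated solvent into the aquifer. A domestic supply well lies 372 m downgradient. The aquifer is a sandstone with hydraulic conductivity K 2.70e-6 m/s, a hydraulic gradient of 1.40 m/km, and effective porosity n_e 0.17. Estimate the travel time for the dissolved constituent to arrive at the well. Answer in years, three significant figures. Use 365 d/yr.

531 years

K = 2.70e-6 m/s × 86400 s/d = 0.2333 m/d
Darcy flux q = K·i = 0.2333 × 0.0014 = 3.266e-4 m/d
v_s = q/n_e = 3.266e-4/0.17 = 0.001921 m/d
t = L / v = 372 / 0.001921 = 193600 d
   = 193600 / 365 = 531 yr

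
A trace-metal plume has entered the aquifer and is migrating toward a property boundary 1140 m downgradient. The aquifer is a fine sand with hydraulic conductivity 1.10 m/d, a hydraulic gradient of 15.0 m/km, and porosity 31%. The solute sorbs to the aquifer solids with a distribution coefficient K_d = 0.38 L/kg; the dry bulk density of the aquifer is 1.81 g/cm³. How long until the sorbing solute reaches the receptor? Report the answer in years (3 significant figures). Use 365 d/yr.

189 years

Darcy flux q = K·i = 1.10 × 0.015 = 0.01650 m/d
v = Ki/n = 1.10·0.015/0.31 = 0.05323 m/d
Retardation R = 1 + ρ_b·K_d/n = 1 + 1.81×0.38/0.31 = 3.219
Contaminant velocity v_c = v/R = 0.05323/3.219 = 0.01654 m/d
t = L/v_c = 1140/0.01654 = 68940 d
   = 68940/365 = 189 yr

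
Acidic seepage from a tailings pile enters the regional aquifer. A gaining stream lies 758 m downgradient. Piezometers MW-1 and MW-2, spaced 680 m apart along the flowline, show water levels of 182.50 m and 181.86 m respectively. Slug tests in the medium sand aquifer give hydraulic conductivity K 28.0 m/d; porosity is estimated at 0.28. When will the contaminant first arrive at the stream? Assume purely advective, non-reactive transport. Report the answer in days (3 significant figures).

Hydraulic gradient i = (182.50 − 181.86) / 680 = 0.64 / 680 = 9.412e-4
Darcy flux q = K·i = 28.0 × 9.412e-4 = 0.02635 m/d
Average linear velocity = 0.02635 / 0.28 = 0.09412 m/d
t = L / v = 758 / 0.09412 = 8054 d

8050 days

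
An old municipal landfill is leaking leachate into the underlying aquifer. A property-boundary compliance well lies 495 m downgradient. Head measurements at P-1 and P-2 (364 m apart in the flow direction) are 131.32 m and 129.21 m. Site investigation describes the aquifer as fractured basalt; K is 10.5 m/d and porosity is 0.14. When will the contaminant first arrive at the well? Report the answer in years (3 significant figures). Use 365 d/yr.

Hydraulic gradient i = (131.32 − 129.21) / 364 = 2.11 / 364 = 0.005797
Specific discharge q = 10.5 × 0.005797 = 0.06087 m/d
Seepage velocity v = q / n = 0.06087 / 0.14 = 0.4348 m/d
t = L / v = 495 / 0.4348 = 1139 d
   = 1139 / 365 = 3.12 yr

3.12 years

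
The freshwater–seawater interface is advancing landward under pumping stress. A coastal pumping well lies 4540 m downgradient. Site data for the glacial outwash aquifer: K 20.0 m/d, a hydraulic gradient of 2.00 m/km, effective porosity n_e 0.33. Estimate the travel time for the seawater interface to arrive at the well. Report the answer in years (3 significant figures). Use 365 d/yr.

103 years

q = Ki = 20.0 × 0.0020 = 0.04000 m/d
Average linear velocity = 0.04000 / 0.33 = 0.1212 m/d
t = L / v = 4540 / 0.1212 = 37460 d
   = 37460 / 365 = 103 yr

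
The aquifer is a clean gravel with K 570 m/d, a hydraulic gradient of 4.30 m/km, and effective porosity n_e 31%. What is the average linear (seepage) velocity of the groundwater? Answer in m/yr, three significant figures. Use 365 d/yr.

Darcy flux q = K·i = 570 × 0.0043 = 2.451 m/d
Seepage velocity v = q / n = 2.451 / 0.31 = 7.906 m/d
   = 7.906 × 365 = 2890 m/yr

2890 m/yr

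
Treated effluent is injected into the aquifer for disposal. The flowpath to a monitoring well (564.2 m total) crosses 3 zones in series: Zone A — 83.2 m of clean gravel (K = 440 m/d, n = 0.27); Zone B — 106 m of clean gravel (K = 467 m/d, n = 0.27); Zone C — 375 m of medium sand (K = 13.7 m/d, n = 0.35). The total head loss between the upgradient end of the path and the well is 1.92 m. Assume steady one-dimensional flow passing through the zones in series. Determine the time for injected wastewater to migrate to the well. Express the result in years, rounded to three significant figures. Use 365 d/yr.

7.23 years

Steady 1-D flow in series ⇒ the Darcy flux q is identical in every zone and the zone head losses add (resistances L/K in series).
Σ(L/K) = 83.2/440 + 106/467 + 375/13.7 = 0.1891 + 0.2270 + 27.37 = 27.79 d
q = ΔH / Σ(L/K) = 1.92 / 27.79 = 0.06909 m/d (same in every zone)
Zone A: v = q/n = 0.06909/0.27 = 0.2559 m/d → t_A = 83.2/0.2559 = 325.1 d
Zone B: v = q/n = 0.06909/0.27 = 0.2559 m/d → t_B = 106/0.2559 = 414.2 d
Zone C: v = q/n = 0.06909/0.35 = 0.1974 m/d → t_C = 375/0.1974 = 1900 d
Total t = 325.1 + 414.2 + 1900 = 2639 d
   = 2639 / 365 = 7.23 yr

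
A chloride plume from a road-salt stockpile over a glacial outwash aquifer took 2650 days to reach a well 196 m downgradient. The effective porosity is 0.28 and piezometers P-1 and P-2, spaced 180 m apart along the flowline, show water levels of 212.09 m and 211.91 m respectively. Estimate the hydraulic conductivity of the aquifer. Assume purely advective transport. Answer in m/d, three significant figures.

20.7 m/d

Hydraulic gradient i = (212.09 − 211.91) / 180 = 0.18 / 180 = 0.001000
v = L / t = 196 / 2650 = 0.07396 m/d
K = v · n / i = 0.07396 × 0.28 / 0.001000 = 20.7 m/d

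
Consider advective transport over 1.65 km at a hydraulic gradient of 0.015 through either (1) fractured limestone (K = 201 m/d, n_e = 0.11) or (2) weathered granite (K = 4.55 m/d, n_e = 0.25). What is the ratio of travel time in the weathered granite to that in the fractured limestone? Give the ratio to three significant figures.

100

Unit 1 (fractured limestone): v = 201×0.015/0.11 = 27.41 m/d, t = 1650/27.41 = 60.20 d
Unit 2 (weathered granite): v = 4.55×0.015/0.25 = 0.2730 m/d, t = 1650/0.2730 = 6044 d
t(weathered granite) / t(fractured limestone) = 6044/60.20 = 100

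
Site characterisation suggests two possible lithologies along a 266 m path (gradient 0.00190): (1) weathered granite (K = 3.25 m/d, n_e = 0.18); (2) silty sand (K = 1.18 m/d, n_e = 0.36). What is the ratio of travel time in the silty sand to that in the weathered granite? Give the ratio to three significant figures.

5.51

Unit 1 (weathered granite): v = 3.25×0.0019/0.18 = 0.03431 m/d, t = 266/0.03431 = 7754 d
Unit 2 (silty sand): v = 1.18×0.0019/0.36 = 0.006228 m/d, t = 266/0.006228 = 42710 d
t(silty sand) / t(weathered granite) = 42710/7754 = 5.51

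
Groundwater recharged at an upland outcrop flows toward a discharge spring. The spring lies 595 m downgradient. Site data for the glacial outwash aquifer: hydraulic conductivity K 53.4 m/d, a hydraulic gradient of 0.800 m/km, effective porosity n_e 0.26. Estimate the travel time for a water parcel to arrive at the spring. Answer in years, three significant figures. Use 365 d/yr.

9.92 years

q = Ki = 53.4 × 8.0e-4 = 0.04272 m/d
Seepage velocity v = q / n = 0.04272 / 0.26 = 0.1643 m/d
t = L / v = 595 / 0.1643 = 3621 d
   = 3621 / 365 = 9.92 yr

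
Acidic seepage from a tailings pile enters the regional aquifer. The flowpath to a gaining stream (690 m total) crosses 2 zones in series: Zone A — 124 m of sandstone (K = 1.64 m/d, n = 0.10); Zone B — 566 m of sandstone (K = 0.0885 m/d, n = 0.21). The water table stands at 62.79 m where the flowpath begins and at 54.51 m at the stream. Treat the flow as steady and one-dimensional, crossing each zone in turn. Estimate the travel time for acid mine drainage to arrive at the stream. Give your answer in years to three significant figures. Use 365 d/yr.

Total head drop ΔH = 62.79 − 54.51 = 8.28 m
Continuity: the same q passes through each zone, so ΔH = q·Σ(L_j/K_j) — the zones act as resistances in series.
Σ(L/K) = 124/1.64 + 566/0.0885 = 75.61 + 6395 = 6471 d
q = ΔH / Σ(L/K) = 8.28 / 6471 = 0.001280 m/d (same in every zone)
Zone A: v = q/n = 0.001280/0.10 = 0.01280 m/d → t_A = 124/0.01280 = 9691 d
Zone B: v = q/n = 0.001280/0.21 = 0.006093 m/d → t_B = 566/0.006093 = 92890 d
Total t = 9691 + 92890 = 102600 d
   = 102600 / 365 = 281 yr

281 years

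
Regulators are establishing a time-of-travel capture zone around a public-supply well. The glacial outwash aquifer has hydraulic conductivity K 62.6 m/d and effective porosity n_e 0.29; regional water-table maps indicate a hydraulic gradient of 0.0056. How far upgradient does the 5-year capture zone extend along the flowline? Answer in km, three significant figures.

2.21 km

Specific discharge q = 62.6 × 0.0056 = 0.3506 m/d
v_s = q/n_e = 0.3506/0.29 = 1.209 m/d
T = 5 yr × 365 = 1825 d
L = v × T = 1.209 × 1825 = 2206 m
   = 2.21 km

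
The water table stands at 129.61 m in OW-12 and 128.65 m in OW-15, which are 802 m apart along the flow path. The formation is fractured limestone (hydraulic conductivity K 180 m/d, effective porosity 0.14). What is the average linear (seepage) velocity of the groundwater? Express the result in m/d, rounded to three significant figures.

Hydraulic gradient i = (129.61 − 128.65) / 802 = 0.96 / 802 = 0.001197
Darcy flux q = K·i = 180 × 0.001197 = 0.2155 m/d
v = Ki/n = 180·0.001197/0.14 = 1.539 m/d

1.54 m/d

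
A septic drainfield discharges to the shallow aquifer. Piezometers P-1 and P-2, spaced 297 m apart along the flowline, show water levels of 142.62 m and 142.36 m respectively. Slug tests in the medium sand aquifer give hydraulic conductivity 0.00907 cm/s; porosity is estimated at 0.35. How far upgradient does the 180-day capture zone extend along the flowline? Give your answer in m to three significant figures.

Hydraulic gradient i = (142.62 − 142.36) / 297 = 0.26 / 297 = 8.754e-4
K = 0.00907 cm/s × 864 = 7.836 m/d
q = Ki = 7.836 × 8.754e-4 = 0.006860 m/d
Seepage velocity v = q / n = 0.006860 / 0.35 = 0.01960 m/d
L = v × T = 0.01960 × 180 = 3.528 m

3.53 m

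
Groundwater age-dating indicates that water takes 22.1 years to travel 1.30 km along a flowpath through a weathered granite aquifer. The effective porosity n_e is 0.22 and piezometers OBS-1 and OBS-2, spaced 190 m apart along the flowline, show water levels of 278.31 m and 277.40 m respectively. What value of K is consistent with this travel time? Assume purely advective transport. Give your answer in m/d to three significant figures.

7.40 m/d

Hydraulic gradient i = (278.31 − 277.40) / 190 = 0.91 / 190 = 0.004789
t = 22.1 years = 8067 d
L = 1.30 km = 1300 m
v = L / t = 1300 / 8067 = 0.1612 m/d
K = v · n / i = 0.1612 × 0.22 / 0.004789 = 7.40 m/d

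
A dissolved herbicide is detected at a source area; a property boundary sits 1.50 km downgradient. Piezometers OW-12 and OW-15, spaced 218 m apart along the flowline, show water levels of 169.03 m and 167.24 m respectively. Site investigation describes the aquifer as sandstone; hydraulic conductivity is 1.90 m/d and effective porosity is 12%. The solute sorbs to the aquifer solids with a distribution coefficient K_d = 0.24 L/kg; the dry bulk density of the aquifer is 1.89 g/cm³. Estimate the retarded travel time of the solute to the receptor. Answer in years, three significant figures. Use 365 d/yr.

151 years

Hydraulic gradient i = (169.03 − 167.24) / 218 = 1.79 / 218 = 0.008211
Darcy flux q = K·i = 1.90 × 0.008211 = 0.01560 m/d
v_s = q/n_e = 0.01560/0.12 = 0.1300 m/d
Retardation R = 1 + ρ_b·K_d/n = 1 + 1.89×0.24/0.12 = 4.780
Contaminant velocity v_c = v/R = 0.1300/4.780 = 0.02720 m/d
L = 1.50 km = 1500 m
t = L/v_c = 1500/0.02720 = 55150 d
   = 55150/365 = 151 yr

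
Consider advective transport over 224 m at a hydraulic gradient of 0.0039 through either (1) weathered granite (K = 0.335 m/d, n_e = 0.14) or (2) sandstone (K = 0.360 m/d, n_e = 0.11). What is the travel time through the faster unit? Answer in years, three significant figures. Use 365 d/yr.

48.1 years

Unit 1 (weathered granite): v = 0.335×0.0039/0.14 = 0.009332 m/d, t = 224/0.009332 = 24000 d
Unit 2 (sandstone): v = 0.360×0.0039/0.11 = 0.01276 m/d, t = 224/0.01276 = 17550 d
Faster: 17550 d / 365 = 48.1 yr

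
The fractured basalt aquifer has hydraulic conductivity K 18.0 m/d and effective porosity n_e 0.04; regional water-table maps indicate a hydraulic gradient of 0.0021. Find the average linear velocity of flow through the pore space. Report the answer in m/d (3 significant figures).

Darcy flux q = K·i = 18.0 × 0.0021 = 0.03780 m/d
v_s = q/n_e = 0.03780/0.04 = 0.9450 m/d

0.945 m/d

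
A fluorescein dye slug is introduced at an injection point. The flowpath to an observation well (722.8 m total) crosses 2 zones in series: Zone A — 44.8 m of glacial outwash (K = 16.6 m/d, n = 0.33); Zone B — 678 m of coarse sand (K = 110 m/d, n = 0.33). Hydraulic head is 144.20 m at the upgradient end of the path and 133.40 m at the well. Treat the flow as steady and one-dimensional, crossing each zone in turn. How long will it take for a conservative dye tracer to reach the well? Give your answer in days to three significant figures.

Total head drop ΔH = 144.20 − 133.40 = 10.80 m
Continuity: the same q passes through each zone, so ΔH = q·Σ(L_j/K_j) — the zones act as resistances in series.
Σ(L/K) = 44.8/16.6 + 678/110 = 2.699 + 6.164 = 8.862 d
q = ΔH / Σ(L/K) = 10.80 / 8.862 = 1.219 m/d (same in every zone)
Zone A: v = q/n = 1.219/0.33 = 3.693 m/d → t_A = 44.8/3.693 = 12.13 d
Zone B: v = q/n = 1.219/0.33 = 3.693 m/d → t_B = 678/3.693 = 183.6 d
Total t = 12.13 + 183.6 = 195.7 d

196 days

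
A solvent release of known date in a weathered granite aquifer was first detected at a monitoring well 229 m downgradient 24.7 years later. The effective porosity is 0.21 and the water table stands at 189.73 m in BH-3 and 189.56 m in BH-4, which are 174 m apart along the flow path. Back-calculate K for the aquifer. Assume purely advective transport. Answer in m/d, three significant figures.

5.46 m/d

Hydraulic gradient i = (189.73 − 189.56) / 174 = 0.17 / 174 = 9.770e-4
t = 24.7 years = 9016 d
v = L / t = 229 / 9016 = 0.02540 m/d
K = v · n / i = 0.02540 × 0.21 / 9.770e-4 = 5.46 m/d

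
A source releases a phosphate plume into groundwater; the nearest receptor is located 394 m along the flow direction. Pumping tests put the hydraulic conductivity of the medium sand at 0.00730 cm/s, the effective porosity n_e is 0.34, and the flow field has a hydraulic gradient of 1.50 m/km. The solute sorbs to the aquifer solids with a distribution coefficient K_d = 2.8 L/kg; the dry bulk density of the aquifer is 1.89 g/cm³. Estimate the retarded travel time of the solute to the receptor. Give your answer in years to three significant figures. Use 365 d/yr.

K = 0.00730 cm/s × 864 = 6.307 m/d
Specific discharge q = 6.307 × 0.0015 = 0.009461 m/d
Seepage velocity v = q / n = 0.009461 / 0.34 = 0.02783 m/d
Retardation R = 1 + ρ_b·K_d/n = 1 + 1.89×2.8/0.34 = 16.56
Contaminant velocity v_c = v/R = 0.02783/16.56 = 0.001680 m/d
t = L/v_c = 394/0.001680 = 234500 d
   = 234500/365 = 643 yr

643 years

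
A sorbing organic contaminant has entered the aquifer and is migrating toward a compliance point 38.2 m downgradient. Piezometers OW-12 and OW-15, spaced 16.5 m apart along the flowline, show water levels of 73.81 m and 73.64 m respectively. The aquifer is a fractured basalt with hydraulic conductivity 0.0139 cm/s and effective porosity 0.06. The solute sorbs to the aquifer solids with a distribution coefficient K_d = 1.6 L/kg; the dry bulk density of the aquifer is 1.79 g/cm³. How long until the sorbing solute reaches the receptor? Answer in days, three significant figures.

903 days

Hydraulic gradient i = (73.81 − 73.64) / 16.5 = 0.17 / 16.5 = 0.01030
K = 0.0139 cm/s × 864 = 12.01 m/d
Specific discharge q = 12.01 × 0.01030 = 0.1237 m/d
Seepage velocity v = q / n = 0.1237 / 0.06 = 2.062 m/d
Retardation R = 1 + ρ_b·K_d/n = 1 + 1.79×1.6/0.06 = 48.73
Contaminant velocity v_c = v/R = 2.062/48.73 = 0.04232 m/d
t = L/v_c = 38.2/0.04232 = 902.7 d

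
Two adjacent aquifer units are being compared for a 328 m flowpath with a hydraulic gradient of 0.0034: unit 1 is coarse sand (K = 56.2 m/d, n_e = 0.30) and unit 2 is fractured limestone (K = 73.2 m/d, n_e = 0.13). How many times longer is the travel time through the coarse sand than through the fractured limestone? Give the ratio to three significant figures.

3.01

Unit 1 (coarse sand): v = 56.2×0.0034/0.30 = 0.6369 m/d, t = 328/0.6369 = 515.0 d
Unit 2 (fractured limestone): v = 73.2×0.0034/0.13 = 1.914 m/d, t = 328/1.914 = 171.3 d
t(coarse sand) / t(fractured limestone) = 515.0/171.3 = 3.01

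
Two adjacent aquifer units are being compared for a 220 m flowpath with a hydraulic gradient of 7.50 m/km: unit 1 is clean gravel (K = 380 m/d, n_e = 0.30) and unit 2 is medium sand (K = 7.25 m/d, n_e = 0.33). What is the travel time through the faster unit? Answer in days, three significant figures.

23.2 days

Unit 1 (clean gravel): v = 380×0.0075/0.30 = 9.500 m/d, t = 220/9.500 = 23.16 d
Unit 2 (medium sand): v = 7.25×0.0075/0.33 = 0.1648 m/d, t = 220/0.1648 = 1335 d
Faster unit: t = 23.2 d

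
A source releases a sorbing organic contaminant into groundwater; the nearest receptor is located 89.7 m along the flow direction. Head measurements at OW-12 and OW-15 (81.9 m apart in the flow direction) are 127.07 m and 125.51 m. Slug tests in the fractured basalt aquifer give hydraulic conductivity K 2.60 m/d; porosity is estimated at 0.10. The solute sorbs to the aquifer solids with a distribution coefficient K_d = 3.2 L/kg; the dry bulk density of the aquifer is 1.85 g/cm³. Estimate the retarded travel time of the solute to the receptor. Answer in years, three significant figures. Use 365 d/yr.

29.9 years

Hydraulic gradient i = (127.07 − 125.51) / 81.9 = 1.56 / 81.9 = 0.01905
Darcy flux q = K·i = 2.60 × 0.01905 = 0.04952 m/d
v = Ki/n = 2.60·0.01905/0.10 = 0.4952 m/d
Retardation R = 1 + ρ_b·K_d/n = 1 + 1.85×3.2/0.10 = 60.20
Contaminant velocity v_c = v/R = 0.4952/60.20 = 0.008227 m/d
t = L/v_c = 89.7/0.008227 = 10900 d
   = 10900/365 = 29.9 yr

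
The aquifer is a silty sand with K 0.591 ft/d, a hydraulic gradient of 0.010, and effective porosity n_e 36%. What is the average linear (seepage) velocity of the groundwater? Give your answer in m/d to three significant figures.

K = 0.591 ft/d × 0.3048 = 0.1801 m/d
Darcy flux q = K·i = 0.1801 × 0.010 = 0.001801 m/d
Seepage velocity v = q / n = 0.001801 / 0.36 = 0.005004 m/d

0.00500 m/d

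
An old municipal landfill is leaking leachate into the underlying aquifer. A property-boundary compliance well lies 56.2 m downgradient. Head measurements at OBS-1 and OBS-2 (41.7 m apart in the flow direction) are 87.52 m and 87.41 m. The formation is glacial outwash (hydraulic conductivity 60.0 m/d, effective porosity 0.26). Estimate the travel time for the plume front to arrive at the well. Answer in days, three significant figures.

92.3 days

Hydraulic gradient i = (87.52 − 87.41) / 41.7 = 0.11 / 41.7 = 0.002638
q = Ki = 60.0 × 0.002638 = 0.1583 m/d
v = Ki/n = 60.0·0.002638/0.26 = 0.6087 m/d
t = L / v = 56.2 / 0.6087 = 92.32 d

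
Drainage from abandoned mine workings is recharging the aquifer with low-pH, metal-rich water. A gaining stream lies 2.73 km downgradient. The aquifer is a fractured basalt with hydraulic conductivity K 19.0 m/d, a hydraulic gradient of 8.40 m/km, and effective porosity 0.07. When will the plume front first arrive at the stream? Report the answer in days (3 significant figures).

1200 days

Darcy flux q = K·i = 19.0 × 0.0084 = 0.1596 m/d
Seepage velocity v = q / n = 0.1596 / 0.07 = 2.280 m/d
L = 2.73 km = 2730 m
t = L / v = 2730 / 2.280 = 1197 d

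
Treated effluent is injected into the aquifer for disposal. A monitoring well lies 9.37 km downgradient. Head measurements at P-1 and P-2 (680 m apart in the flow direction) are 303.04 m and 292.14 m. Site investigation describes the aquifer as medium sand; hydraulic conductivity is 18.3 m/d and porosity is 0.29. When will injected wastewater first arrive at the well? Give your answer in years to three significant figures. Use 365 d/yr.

Hydraulic gradient i = (303.04 − 292.14) / 680 = 10.90 / 680 = 0.01603
Specific discharge q = 18.3 × 0.01603 = 0.2933 m/d
Seepage velocity v = q / n = 0.2933 / 0.29 = 1.012 m/d
L = 9.37 km = 9370 m
t = L / v = 9370 / 1.012 = 9263 d
   = 9263 / 365 = 25.4 yr

25.4 years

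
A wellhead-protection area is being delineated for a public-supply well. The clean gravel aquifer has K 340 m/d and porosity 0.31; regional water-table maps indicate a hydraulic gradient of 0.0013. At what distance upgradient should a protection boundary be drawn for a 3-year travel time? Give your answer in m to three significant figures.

Darcy flux q = K·i = 340 × 0.0013 = 0.4420 m/d
Average linear velocity = 0.4420 / 0.31 = 1.426 m/d
T = 3 yr × 365 = 1095 d
L = v × T = 1.426 × 1095 = 1561 m

1560 m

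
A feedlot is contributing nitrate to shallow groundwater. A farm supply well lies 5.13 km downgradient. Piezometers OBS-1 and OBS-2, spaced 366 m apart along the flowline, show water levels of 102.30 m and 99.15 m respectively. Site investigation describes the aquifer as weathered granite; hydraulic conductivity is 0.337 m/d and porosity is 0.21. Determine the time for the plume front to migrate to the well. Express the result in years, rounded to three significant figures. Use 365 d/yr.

Hydraulic gradient i = (102.30 − 99.15) / 366 = 3.15 / 366 = 0.008607
q = Ki = 0.337 × 0.008607 = 0.002900 m/d
Seepage velocity v = q / n = 0.002900 / 0.21 = 0.01381 m/d
L = 5.13 km = 5130 m
t = L / v = 5130 / 0.01381 = 371400 d
   = 371400 / 365 = 1020 yr

1020 years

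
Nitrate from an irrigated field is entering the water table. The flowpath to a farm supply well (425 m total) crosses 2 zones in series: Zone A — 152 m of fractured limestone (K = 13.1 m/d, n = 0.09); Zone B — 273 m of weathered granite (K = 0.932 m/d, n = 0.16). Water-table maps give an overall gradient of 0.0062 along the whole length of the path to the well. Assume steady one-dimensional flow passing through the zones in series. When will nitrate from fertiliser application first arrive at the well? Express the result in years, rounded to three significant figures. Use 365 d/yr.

Continuity: the same q passes through each zone, so ΔH = q·Σ(L_j/K_j) — the zones act as resistances in series.
Σ(L/K) = 152/13.1 + 273/0.932 = 11.60 + 292.9 = 304.5 d
K_eq = L_total / Σ(L/K) = 425 / 304.5 = 1.396 m/d
q = K_eq · i = 1.396 × 0.0062 = 0.008653 m/d (same in every zone)
Zone A: v = q/n = 0.008653/0.09 = 0.09614 m/d → t_A = 152/0.09614 = 1581 d
Zone B: v = q/n = 0.008653/0.16 = 0.05408 m/d → t_B = 273/0.05408 = 5048 d
Total t = 1581 + 5048 = 6629 d
   = 6629 / 365 = 18.2 yr

18.2 years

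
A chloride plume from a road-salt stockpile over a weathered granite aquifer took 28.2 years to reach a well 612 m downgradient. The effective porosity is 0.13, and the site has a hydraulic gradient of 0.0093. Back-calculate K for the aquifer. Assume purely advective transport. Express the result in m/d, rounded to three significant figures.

t = 28.2 years = 10290 d
v = L / t = 612 / 10290 = 0.05946 m/d
K = v · n / i = 0.05946 × 0.13 / 0.0093 = 0.831 m/d

0.831 m/d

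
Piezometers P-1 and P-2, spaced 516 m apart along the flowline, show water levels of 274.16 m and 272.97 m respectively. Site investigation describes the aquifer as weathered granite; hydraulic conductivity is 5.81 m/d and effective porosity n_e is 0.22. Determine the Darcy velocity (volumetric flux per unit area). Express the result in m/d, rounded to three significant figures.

0.0134 m/d

Hydraulic gradient i = (274.16 − 272.97) / 516 = 1.19 / 516 = 0.002306
Specific discharge q = 5.81 × 0.002306 = 0.01340 m/d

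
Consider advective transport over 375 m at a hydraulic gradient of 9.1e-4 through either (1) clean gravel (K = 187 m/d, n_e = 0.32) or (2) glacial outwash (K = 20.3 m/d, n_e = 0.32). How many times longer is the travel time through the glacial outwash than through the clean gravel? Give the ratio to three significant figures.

9.21

Unit 1 (clean gravel): v = 187×9.1e-4/0.32 = 0.5318 m/d, t = 375/0.5318 = 705.2 d
Unit 2 (glacial outwash): v = 20.3×9.1e-4/0.32 = 0.05773 m/d, t = 375/0.05773 = 6496 d
t(glacial outwash) / t(clean gravel) = 6496/705.2 = 9.21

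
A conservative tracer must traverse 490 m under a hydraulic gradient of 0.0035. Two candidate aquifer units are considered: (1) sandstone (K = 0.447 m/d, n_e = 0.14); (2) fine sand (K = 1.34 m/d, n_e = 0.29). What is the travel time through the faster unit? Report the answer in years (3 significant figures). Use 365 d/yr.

83.0 years

Unit 1 (sandstone): v = 0.447×0.0035/0.14 = 0.01118 m/d, t = 490/0.01118 = 43850 d
Unit 2 (fine sand): v = 1.34×0.0035/0.29 = 0.01617 m/d, t = 490/0.01617 = 30300 d
Faster: 30300 d / 365 = 83.0 yr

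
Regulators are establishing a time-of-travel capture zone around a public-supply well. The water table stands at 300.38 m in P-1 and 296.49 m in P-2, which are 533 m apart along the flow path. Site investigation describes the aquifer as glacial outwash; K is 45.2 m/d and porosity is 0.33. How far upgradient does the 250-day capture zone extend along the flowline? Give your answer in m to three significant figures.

Hydraulic gradient i = (300.38 − 296.49) / 533 = 3.89 / 533 = 0.007298
Darcy flux q = K·i = 45.2 × 0.007298 = 0.3299 m/d
v = Ki/n = 45.2·0.007298/0.33 = 0.9996 m/d
L = v × T = 0.9996 × 250 = 249.9 m

250 m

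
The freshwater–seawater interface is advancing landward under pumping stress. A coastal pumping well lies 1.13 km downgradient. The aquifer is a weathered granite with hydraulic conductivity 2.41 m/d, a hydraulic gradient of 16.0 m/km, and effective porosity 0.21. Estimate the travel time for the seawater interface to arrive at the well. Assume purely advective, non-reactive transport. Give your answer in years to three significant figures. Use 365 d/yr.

Specific discharge q = 2.41 × 0.016 = 0.03856 m/d
Seepage velocity v = q / n = 0.03856 / 0.21 = 0.1836 m/d
L = 1.13 km = 1130 m
t = L / v = 1130 / 0.1836 = 6154 d
   = 6154 / 365 = 16.9 yr

16.9 years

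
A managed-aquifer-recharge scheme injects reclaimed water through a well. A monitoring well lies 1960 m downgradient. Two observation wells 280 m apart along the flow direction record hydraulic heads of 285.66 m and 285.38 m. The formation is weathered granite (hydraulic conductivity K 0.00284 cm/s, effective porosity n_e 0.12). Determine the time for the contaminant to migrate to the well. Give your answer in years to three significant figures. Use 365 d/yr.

Hydraulic gradient i = (285.66 − 285.38) / 280 = 0.28 / 280 = 0.001000
K = 0.00284 cm/s × 864 = 2.454 m/d
Darcy flux q = K·i = 2.454 × 0.001000 = 0.002454 m/d
Average linear velocity = 0.002454 / 0.12 = 0.02045 m/d
t = L / v = 1960 / 0.02045 = 95850 d
   = 95850 / 365 = 263 yr

263 years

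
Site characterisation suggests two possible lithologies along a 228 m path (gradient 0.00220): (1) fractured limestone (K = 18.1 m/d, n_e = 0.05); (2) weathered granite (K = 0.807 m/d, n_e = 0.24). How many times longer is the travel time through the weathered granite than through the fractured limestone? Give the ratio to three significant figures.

Unit 1 (fractured limestone): v = 18.1×0.0022/0.05 = 0.7964 m/d, t = 228/0.7964 = 286.3 d
Unit 2 (weathered granite): v = 0.807×0.0022/0.24 = 0.007398 m/d, t = 228/0.007398 = 30820 d
t(weathered granite) / t(fractured limestone) = 30820/286.3 = 108

108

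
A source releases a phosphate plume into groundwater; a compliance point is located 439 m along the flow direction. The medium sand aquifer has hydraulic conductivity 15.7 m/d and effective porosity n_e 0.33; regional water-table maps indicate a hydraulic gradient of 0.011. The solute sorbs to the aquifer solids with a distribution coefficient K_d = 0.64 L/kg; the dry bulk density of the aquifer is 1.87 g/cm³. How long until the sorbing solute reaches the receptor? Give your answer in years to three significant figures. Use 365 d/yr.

10.6 years

Darcy flux q = K·i = 15.7 × 0.011 = 0.1727 m/d
Average linear velocity = 0.1727 / 0.33 = 0.5233 m/d
Retardation R = 1 + ρ_b·K_d/n = 1 + 1.87×0.64/0.33 = 4.627
Contaminant velocity v_c = v/R = 0.5233/4.627 = 0.1131 m/d
t = L/v_c = 439/0.1131 = 3881 d
   = 3881/365 = 10.6 yr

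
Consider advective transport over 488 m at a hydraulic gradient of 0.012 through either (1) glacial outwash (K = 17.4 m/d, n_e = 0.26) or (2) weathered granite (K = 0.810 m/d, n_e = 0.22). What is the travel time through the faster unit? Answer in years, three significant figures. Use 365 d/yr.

Unit 1 (glacial outwash): v = 17.4×0.012/0.26 = 0.8031 m/d, t = 488/0.8031 = 607.7 d
Unit 2 (weathered granite): v = 0.810×0.012/0.22 = 0.04418 m/d, t = 488/0.04418 = 11050 d
Faster: 607.7 d / 365 = 1.66 yr

1.66 years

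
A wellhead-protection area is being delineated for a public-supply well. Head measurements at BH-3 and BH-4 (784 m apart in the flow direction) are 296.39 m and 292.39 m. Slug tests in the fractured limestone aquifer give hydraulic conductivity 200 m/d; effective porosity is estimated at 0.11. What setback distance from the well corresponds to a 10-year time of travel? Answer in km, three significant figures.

33.9 km

Hydraulic gradient i = (296.39 − 292.39) / 784 = 4.00 / 784 = 0.005102
Specific discharge q = 200 × 0.005102 = 1.020 m/d
v = Ki/n = 200·0.005102/0.11 = 9.276 m/d
T = 10 yr × 365 = 3650 d
L = v × T = 9.276 × 3650 = 33860 m
   = 33.9 km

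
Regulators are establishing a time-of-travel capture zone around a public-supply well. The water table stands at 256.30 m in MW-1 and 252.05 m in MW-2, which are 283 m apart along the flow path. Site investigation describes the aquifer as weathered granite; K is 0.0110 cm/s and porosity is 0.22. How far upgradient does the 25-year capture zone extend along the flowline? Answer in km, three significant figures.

Hydraulic gradient i = (256.30 − 252.05) / 283 = 4.25 / 283 = 0.01502
K = 0.0110 cm/s × 864 = 9.504 m/d
Specific discharge q = 9.504 × 0.01502 = 0.1427 m/d
v = Ki/n = 9.504·0.01502/0.22 = 0.6488 m/d
T = 25 yr × 365 = 9125 d
L = v × T = 0.6488 × 9125 = 5920 m
   = 5.92 km

5.92 km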